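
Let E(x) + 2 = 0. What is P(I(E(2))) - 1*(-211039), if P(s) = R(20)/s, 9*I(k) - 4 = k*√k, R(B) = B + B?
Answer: 211099 + 30*I*√2 ≈ 2.111e+5 + 42.426*I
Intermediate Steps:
E(x) = -2 (E(x) = -2 + 0 = -2)
R(B) = 2*B
I(k) = 4/9 + k^(3/2)/9 (I(k) = 4/9 + (k*√k)/9 = 4/9 + k^(3/2)/9)
P(s) = 40/s (P(s) = (2*20)/s = 40/s)
P(I(E(2))) - 1*(-211039) = 40/(4/9 + (-2)^(3/2)/9) - 1*(-211039) = 40/(4/9 + (-2*I*√2)/9) + 211039 = 40/(4/9 - 2*I*√2/9) + 211039 = 211039 + 40/(4/9 - 2*I*√2/9)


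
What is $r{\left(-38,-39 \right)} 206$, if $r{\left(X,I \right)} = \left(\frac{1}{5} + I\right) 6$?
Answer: $- \frac{239784}{5} \approx -47957.0$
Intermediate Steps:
$r{\left(X,I \right)} = \frac{6}{5} + 6 I$ ($r{\left(X,I \right)} = \left(\frac{1}{5} + I\right) 6 = \frac{6}{5} + 6 I$)
$r{\left(-38,-39 \right)} 206 = \left(\frac{6}{5} + 6 \left(-39\right)\right) 206 = \left(\frac{6}{5} - 234\right) 206 = \left(- \frac{1164}{5}\right) 206 = - \frac{239784}{5}$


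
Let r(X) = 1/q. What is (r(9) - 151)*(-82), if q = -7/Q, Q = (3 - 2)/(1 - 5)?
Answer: 173307/14 ≈ 12379.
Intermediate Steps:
Q = -¼ (Q = 1/(-4) = 1*(-¼) = -¼ ≈ -0.25000)
q = 28 (q = -7/(-¼) = -7*(-4) = 28)
r(X) = 1/28
(r(9) - 151)*(-82) = (1/28 - 151)*(-82) = -4227/28*(-82) = 173307/14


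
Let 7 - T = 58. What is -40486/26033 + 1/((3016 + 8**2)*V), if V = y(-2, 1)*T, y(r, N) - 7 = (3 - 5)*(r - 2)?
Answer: -13627591319/8762707800 ≈ -1.5552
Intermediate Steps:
T = -51 (T = 7 - 1*58 = 7 - 58 = -51)
y(r, N) = 11 - 2*r (y(r, N) = 7 + (3 - 5)*(r - 2) = 7 - 2*(-2 + r) = 7 + (4 - 2*r) = 11 - 2*r)
V = -765 (V = (11 - 2*(-2))*(-51) = (11 + 4)*(-51) = 15*(-51) = -765)
-40486/26033 + 1/((3016 + 8**2)*V) = -40486/26033 + 1/((3016 + 8**2)*(-765)) = -40486*1/26033 - 1/765/(3016 + 64) = -40486/26033 - 1/765/3080 = -40486/26033 + (1/3080)*(-1/765) = -40486/26033 - 1/2356200 = -13627591319/8762707800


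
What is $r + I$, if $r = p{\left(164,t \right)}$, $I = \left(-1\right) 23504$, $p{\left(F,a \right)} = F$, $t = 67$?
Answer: $-23340$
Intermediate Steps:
$I = -23504$
$r = 164$
$r + I = 164 - 23504 = -23340$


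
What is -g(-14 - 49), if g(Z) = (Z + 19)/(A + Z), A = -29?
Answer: -11/23 ≈ -0.47826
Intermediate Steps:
g(Z) = (19 + Z)/(-29 + Z) (g(Z) = (Z + 19)/(-29 + Z) = (19 + Z)/(-29 + Z))
-g(-14 - 49) = -(19 + (-14 - 49))/(-29 + (-14 - 49)) = -(19 - 63)/(-29 - 63) = -(-44)/(-92) = -(-1)*(-44)/92 = -1*11/23 = -11/23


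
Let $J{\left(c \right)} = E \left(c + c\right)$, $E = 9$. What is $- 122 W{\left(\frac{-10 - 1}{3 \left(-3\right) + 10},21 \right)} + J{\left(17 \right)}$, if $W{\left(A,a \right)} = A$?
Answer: $1648$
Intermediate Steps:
$J{\left(c \right)} = 18 c$ ($J{\left(c \right)} = 9 \left(c + c\right) = 9 \cdot 2 c = 18 c$)
$- 122 W{\left(\frac{-10 - 1}{3 \left(-3\right) + 10},21 \right)} + J{\left(17 \right)} = - 122 \frac{-10 - 1}{3 \left(-3\right) + 10} + 18 \cdot 17 = - 122 \left(- \frac{11}{-9 + 10}\right) + 306 = - 122 \left(- \frac{11}{1}\right) + 306 = - 122 \left(\left(-11\right) 1\right) + 306 = \left(-122\right) \left(-11\right) + 306 = 1342 + 306 = 1648$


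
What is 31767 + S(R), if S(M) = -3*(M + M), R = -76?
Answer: 32223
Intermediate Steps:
S(M) = -6*M
31767 + S(R) = 31767 - 6*(-76) = 31767 + 456 = 32223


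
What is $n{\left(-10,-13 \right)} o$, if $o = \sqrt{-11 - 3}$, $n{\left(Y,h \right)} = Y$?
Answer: $- 10 i \sqrt{14} \approx - 37.417 i$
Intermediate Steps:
$o = i \sqrt{14}$ ($o = \sqrt{-14} = i \sqrt{14} \approx 3.7417 i$)
$n{\left(-10,-13 \right)} o = - 10 i \sqrt{14}$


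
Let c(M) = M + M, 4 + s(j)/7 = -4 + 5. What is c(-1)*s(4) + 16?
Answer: 58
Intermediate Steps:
s(j) = -21 (s(j) = -28 + 7*(-4 + 5) = -28 + 7*1 = -28 + 7 = -21)
c(M) = 2*M
c(-1)*s(4) + 16 = (2*(-1))*(-21) + 16 = -2*(-21) + 16 = 42 + 16 = 58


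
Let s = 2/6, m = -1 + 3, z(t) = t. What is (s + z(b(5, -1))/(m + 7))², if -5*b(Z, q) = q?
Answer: 256/2025 ≈ 0.12642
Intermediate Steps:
b(Z, q) = -q/5
m = 2
s = ⅓ (s = 2*(⅙) = ⅓ ≈ 0.33333)
(s + z(b(5, -1))/(m + 7))² = (⅓ + (-⅕*(-1))/(2 + 7))² = (⅓ + (⅕)/9)² = (⅓ + (⅕)*(⅑))² = (⅓ + 1/45)² = (16/45)² = 256/2025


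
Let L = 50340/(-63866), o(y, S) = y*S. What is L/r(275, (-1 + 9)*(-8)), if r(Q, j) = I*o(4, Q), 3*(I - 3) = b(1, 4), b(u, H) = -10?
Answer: 7551/3512630 ≈ 0.0021497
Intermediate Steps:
I = -⅓ (I = 3 + (⅓)*(-10) = 3 - 10/3 = -⅓ ≈ -0.33333)
o(y, S) = S*y
r(Q, j) = -4*Q/3 (r(Q, j) = -Q*4/3 = -4*Q/3)
L = -25170/31933 (L = 50340*(-1/63866) = -25170/31933 ≈ -0.78821)
L/r(275, (-1 + 9)*(-8)) = -25170/(31933*((-4/3*275))) = -25170/(31933*(-1100/3)) = -25170/31933*(-3/1100) = 7551/3512630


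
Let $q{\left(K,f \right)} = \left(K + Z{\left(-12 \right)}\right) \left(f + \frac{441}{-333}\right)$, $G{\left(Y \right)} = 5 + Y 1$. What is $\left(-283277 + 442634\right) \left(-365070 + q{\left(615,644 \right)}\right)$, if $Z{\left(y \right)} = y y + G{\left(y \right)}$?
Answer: $\frac{697062257826}{37} \approx 1.884 \cdot 10^{10}$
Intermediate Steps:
$G{\left(Y \right)} = 5 + Y$
$Z{\left(y \right)} = 5 + y + y^{2}$ ($Z{\left(y \right)} = y y + \left(5 + y\right) = y^{2} + \left(5 + y\right) = 5 + y + y^{2}$)
$q{\left(K,f \right)} = \left(137 + K\right) \left(- \frac{49}{37} + f\right)$ ($q{\left(K,f \right)} = \left(K + \left(5 - 12 + \left(-12\right)^{2}\right)\right) \left(f + \frac{441}{-333}\right) = \left(K + \left(5 - 12 + 144\right)\right) \left(f + 441 \left(- \frac{1}{333}\right)\right) = \left(K + 137\right) \left(f - \frac{49}{37}\right) = \left(137 + K\right) \left(- \frac{49}{37} + f\right)$)
$\left(-283277 + 442634\right) \left(-365070 + q{\left(615,644 \right)}\right) = \left(-283277 + 442634\right) \left(-365070 + \left(- \frac{6713}{37} + 137 \cdot 644 - \frac{30135}{37} + 615 \cdot 644\right)\right) = 159357 \left(-365070 + \left(- \frac{6713}{37} + 88228 - \frac{30135}{37} + 396060\right)\right) = 159357 \left(-365070 + \frac{17881808}{37}\right) = 159357 \cdot \frac{4374218}{37} = \frac{697062257826}{37}$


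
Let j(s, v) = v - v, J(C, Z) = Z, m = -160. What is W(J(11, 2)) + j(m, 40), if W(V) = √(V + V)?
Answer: 2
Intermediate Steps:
W(V) = √2*√V (W(V) = √(2*V) = √2*√V)
j(s, v) = 0
W(J(11, 2)) + j(m, 40) = √2*√2 + 0 = 2 + 0 = 2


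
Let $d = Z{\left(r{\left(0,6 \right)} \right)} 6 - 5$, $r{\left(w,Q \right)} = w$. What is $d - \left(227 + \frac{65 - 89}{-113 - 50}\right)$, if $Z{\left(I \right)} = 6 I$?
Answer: $- \frac{37840}{163} \approx -232.15$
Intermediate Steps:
$d = -5$ ($d = 6 \cdot 0 \cdot 6 - 5 = 0 \cdot 6 - 5 = 0 - 5 = -5$)
$d - \left(227 + \frac{65 - 89}{-113 - 50}\right) = -5 - \left(227 + \frac{65 - 89}{-113 - 50}\right) = -5 - \left(227 - \frac{24}{-163}\right) = -5 - \left(227 - - \frac{24}{163}\right) = -5 - \left(227 + \frac{24}{163}\right) = -5 - \frac{37025}{163} = - \frac{37840}{163}$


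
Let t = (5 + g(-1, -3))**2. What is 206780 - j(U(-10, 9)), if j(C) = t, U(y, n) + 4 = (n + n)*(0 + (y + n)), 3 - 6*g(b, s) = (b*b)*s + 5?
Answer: 7443119/36 ≈ 2.0675e+5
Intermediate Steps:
g(b, s) = -1/3 - s*b**2/6 (g(b, s) = 1/2 - ((b*b)*s + 5)/6 = 1/2 - (b**2*s + 5)/6 = 1/2 - (s*b**2 + 5)/6 = 1/2 - (5 + s*b**2)/6 = 1/2 + (-5/6 - s*b**2/6) = -1/3 - s*b**2/6)
t = 961/36 (t = (5 + (-1/3 - 1/6*(-3)*(-1)**2))**2 = (5 + (-1/3 - 1/6*(-3)*1))**2 = (5 + (-1/3 + 1/2))**2 = (5 + 1/6)**2 = (31/6)**2 = 961/36 ≈ 26.694)
U(y, n) = -4 + 2*n*(n + y) (U(y, n) = -4 + (n + n)*(0 + (y + n)) = -4 + (2*n)*(0 + (n + y)) = -4 + (2*n)*(n + y) = -4 + 2*n*(n + y))
j(C) = 961/36
206780 - j(U(-10, 9)) = 206780 - 1*961/36 = 206780 - 961/36 = 7443119/36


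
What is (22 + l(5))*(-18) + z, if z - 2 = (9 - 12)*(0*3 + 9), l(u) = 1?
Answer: -439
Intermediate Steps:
z = -25 (z = 2 + (9 - 12)*(0*3 + 9) = 2 - 3*(0 + 9) = 2 - 3*9 = 2 - 27 = -25)
(22 + l(5))*(-18) + z = (22 + 1)*(-18) - 25 = 23*(-18) - 25 = -414 - 25 = -439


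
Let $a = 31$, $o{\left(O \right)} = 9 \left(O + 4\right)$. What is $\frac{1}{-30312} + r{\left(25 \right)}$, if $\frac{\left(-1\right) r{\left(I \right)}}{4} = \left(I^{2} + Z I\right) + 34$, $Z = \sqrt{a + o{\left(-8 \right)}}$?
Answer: $- \frac{79902433}{30312} - 100 i \sqrt{5} \approx -2636.0 - 223.61 i$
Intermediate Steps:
$o{\left(O \right)} = 36 + 9 O$ ($o{\left(O \right)} = 9 \left(4 + O\right) = 36 + 9 O$)
$Z = i \sqrt{5}$ ($Z = \sqrt{31 + \left(36 + 9 \left(-8\right)\right)} = \sqrt{31 + \left(36 - 72\right)} = \sqrt{31 - 36} = \sqrt{-5} = i \sqrt{5} \approx 2.2361 i$)
$r{\left(I \right)} = -136 - 4 I^{2} - 4 i I \sqrt{5}$ ($r{\left(I \right)} = - 4 \left(\left(I^{2} + i \sqrt{5} I\right) + 34\right) = - 4 \left(\left(I^{2} + i I \sqrt{5}\right) + 34\right) = - 4 \left(34 + I^{2} + i I \sqrt{5}\right) = -136 - 4 I^{2} - 4 i I \sqrt{5}$)
$\frac{1}{-30312} + r{\left(25 \right)} = \frac{1}{-30312} - \left(136 + 2500 + 4 i 25 \sqrt{5}\right) = - \frac{1}{30312} - \left(2636 + 100 i \sqrt{5}\right) = - \frac{79902433}{30312} - 100 i \sqrt{5}$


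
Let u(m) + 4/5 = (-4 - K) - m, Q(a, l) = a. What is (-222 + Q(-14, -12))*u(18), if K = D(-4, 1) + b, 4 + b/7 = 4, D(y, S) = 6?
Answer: 33984/5 ≈ 6796.8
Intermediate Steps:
b = 0 (b = -28 + 7*4 = -28 + 28 = 0)
K = 6 (K = 6 + 0 = 6)
u(m) = -54/5 - m (u(m) = -⅘ + ((-4 - 1*6) - m) = -⅘ + ((-4 - 6) - m) = -⅘ + (-10 - m) = -54/5 - m)
(-222 + Q(-14, -12))*u(18) = (-222 - 14)*(-54/5 - 1*18) = -236*(-54/5 - 18) = -236*(-144/5) = 33984/5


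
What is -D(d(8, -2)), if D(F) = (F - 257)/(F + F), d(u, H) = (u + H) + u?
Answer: 243/28 ≈ 8.6786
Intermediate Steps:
d(u, H) = H + 2*u (d(u, H) = (H + u) + u = H + 2*u)
D(F) = (-257 + F)/(2*F) (D(F) = (-257 + F)/((2*F)) = (-257 + F)*(1/(2*F)) = (-257 + F)/(2*F))
-D(d(8, -2)) = -(-257 + (-2 + 2*8))/(2*(-2 + 2*8)) = -(-257 + (-2 + 16))/(2*(-2 + 16)) = -(-257 + 14)/(2*14) = -(-243)/(2*14) = -1*(-243/28) = 243/28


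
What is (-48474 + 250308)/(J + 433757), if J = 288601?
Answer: 11213/40131 ≈ 0.27941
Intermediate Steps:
(-48474 + 250308)/(J + 433757) = (-48474 + 250308)/(288601 + 433757) = 201834/722358 = 201834*(1/722358) = 11213/40131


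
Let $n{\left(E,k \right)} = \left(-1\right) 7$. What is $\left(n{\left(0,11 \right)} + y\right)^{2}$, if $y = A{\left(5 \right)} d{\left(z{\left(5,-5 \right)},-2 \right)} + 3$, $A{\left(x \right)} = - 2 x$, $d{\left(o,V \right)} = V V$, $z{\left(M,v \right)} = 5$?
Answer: $1936$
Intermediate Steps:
$n{\left(E,k \right)} = -7$
$d{\left(o,V \right)} = V^{2}$
$y = -37$ ($y = \left(-2\right) 5 \left(-2\right)^{2} + 3 = \left(-10\right) 4 + 3 = -40 + 3 = -37$)
$\left(n{\left(0,11 \right)} + y\right)^{2} = \left(-7 - 37\right)^{2} = \left(-44\right)^{2} = 1936$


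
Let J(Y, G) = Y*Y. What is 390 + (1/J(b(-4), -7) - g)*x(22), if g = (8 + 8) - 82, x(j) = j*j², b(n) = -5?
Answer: 17589598/25 ≈ 7.0358e+5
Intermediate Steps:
J(Y, G) = Y²
x(j) = j³
g = -66 (g = 16 - 82 = -66)
390 + (1/J(b(-4), -7) - g)*x(22) = 390 + (1/((-5)²) - 1*(-66))*22³ = 390 + (1/25 + 66)*10648 = 390 + (1651/25)*10648 = 390 + 17579848/25 = 17589598/25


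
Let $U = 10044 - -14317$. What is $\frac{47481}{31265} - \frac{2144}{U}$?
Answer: $\frac{1089652481}{761646665} \approx 1.4307$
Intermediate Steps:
$U = 24361$ ($U = 10044 + 14317 = 24361$)
$\frac{47481}{31265} - \frac{2144}{U} = \frac{47481}{31265} - \frac{2144}{24361} = \frac{1089652481}{761646665}$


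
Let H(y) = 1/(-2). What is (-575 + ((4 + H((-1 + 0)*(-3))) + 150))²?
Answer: 710649/4 ≈ 1.7766e+5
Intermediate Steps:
H(y) = -½
(-575 + ((4 + H((-1 + 0)*(-3))) + 150))² = (-575 + ((4 - ½) + 150))² = (-575 + (7/2 + 150))² = (-575 + 307/2)² = (-843/2)² = 710649/4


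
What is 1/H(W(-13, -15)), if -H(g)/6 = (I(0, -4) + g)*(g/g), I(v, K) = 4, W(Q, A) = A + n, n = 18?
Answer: -1/42 ≈ -0.023810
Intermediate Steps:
W(Q, A) = 18 + A (W(Q, A) = A + 18 = 18 + A)
H(g) = -24 - 6*g (H(g) = -6*(4 + g)*g/g = -6*(4 + g) = -24 - 6*g)
1/H(W(-13, -15)) = 1/(-24 - 6*(18 - 15)) = 1/(-24 - 6*3) = 1/(-24 - 18) = 1/(-42) = -1/42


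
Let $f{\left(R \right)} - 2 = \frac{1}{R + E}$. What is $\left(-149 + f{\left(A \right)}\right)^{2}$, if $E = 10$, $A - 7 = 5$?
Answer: $\frac{10452289}{484} \approx 21596.0$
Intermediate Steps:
$A = 12$ ($A = 7 + 5 = 12$)
$f{\left(R \right)} = 2 + \frac{1}{10 + R}$ ($f{\left(R \right)} = 2 + \frac{1}{R + 10} = 2 + \frac{1}{10 + R}$)
$\left(-149 + f{\left(A \right)}\right)^{2} = \left(-149 + \frac{21 + 2 \cdot 12}{10 + 12}\right)^{2} = \left(-149 + \frac{21 + 24}{22}\right)^{2} = \left(-149 + \frac{1}{22} \cdot 45\right)^{2} = \left(-149 + \frac{45}{22}\right)^{2} = \left(- \frac{3233}{22}\right)^{2} = \frac{10452289}{484}$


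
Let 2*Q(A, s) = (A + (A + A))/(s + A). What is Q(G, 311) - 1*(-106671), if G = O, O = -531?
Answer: 46936833/440 ≈ 1.0667e+5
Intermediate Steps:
G = -531
Q(A, s) = 3*A/(2*(A + s)) (Q(A, s) = ((A + (A + A))/(s + A))/2 = ((A + 2*A)/(A + s))/2 = ((3*A)/(A + s))/2 = (3*A/(A + s))/2 = 3*A/(2*(A + s)))
Q(G, 311) - 1*(-106671) = (3/2)*(-531)/(-531 + 311) - 1*(-106671) = (3/2)*(-531)/(-220) + 106671 = (3/2)*(-531)*(-1/220) + 106671 = 1593/440 + 106671 = 46936833/440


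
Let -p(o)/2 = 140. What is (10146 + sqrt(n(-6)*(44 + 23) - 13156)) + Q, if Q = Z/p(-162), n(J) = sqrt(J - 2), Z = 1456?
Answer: 50704/5 + sqrt(-13156 + 134*I*sqrt(2)) ≈ 10142.0 + 114.7*I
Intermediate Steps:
p(o) = -280 (p(o) = -2*140 = -280)
n(J) = sqrt(-2 + J)
Q = -26/5 (Q = 1456/(-280) = 1456*(-1/280) = -26/5 ≈ -5.2000)
(10146 + sqrt(n(-6)*(44 + 23) - 13156)) + Q = (10146 + sqrt(sqrt(-2 - 6)*(44 + 23) - 13156)) - 26/5 = (10146 + sqrt(sqrt(-8)*67 - 13156)) - 26/5 = (10146 + sqrt((2*I*sqrt(2))*67 - 13156)) - 26/5 = (10146 + sqrt(134*I*sqrt(2) - 13156)) - 26/5 = (10146 + sqrt(-13156 + 134*I*sqrt(2))) - 26/5 = 50704/5 + sqrt(-13156 + 134*I*sqrt(2))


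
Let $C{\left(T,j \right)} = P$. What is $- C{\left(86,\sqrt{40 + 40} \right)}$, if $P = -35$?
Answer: $35$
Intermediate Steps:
$C{\left(T,j \right)} = -35$
$- C{\left(86,\sqrt{40 + 40} \right)} = \left(-1\right) \left(-35\right) = 35$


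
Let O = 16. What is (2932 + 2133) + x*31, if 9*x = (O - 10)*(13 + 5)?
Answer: 5437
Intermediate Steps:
x = 12 (x = ((16 - 10)*(13 + 5))/9 = (6*18)/9 = (⅑)*108 = 12)
(2932 + 2133) + x*31 = (2932 + 2133) + 12*31 = 5065 + 372 = 5437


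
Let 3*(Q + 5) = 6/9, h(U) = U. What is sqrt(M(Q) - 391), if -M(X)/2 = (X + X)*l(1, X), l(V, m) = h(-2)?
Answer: I*sqrt(3863)/3 ≈ 20.718*I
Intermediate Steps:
Q = -43/9 (Q = -5 + (6/9)/3 = -5 + (6*(1/9))/3 = -5 + (1/3)*(2/3) = -5 + 2/9 = -43/9 ≈ -4.7778)
l(V, m) = -2
M(X) = 8*X (M(X) = -2*(X + X)*(-2) = -2*2*X*(-2) = -(-8)*X = 8*X)
sqrt(M(Q) - 391) = sqrt(8*(-43/9) - 391) = sqrt(-344/9 - 391) = sqrt(-3863/9) = I*sqrt(3863)/3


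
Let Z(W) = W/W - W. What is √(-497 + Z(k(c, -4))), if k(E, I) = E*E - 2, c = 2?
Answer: I*√498 ≈ 22.316*I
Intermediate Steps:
k(E, I) = -2 + E² (k(E, I) = E² - 2 = -2 + E²)
Z(W) = 1 - W
√(-497 + Z(k(c, -4))) = √(-497 + (1 - (-2 + 2²))) = √(-497 + (1 - (-2 + 4))) = √(-497 + (1 - 1*2)) = √(-497 + (1 - 2)) = √(-497 - 1) = √(-498) = I*√498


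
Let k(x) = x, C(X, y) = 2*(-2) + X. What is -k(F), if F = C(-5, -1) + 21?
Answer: -12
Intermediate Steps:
C(X, y) = -4 + X
F = 12 (F = (-4 - 5) + 21 = -9 + 21 = 12)
-k(F) = -1*12 = -12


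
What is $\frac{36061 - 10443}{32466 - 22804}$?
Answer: $\frac{12809}{4831} \approx 2.6514$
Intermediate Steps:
$\frac{36061 - 10443}{32466 - 22804} = \frac{25618}{9662} = 25618 \cdot \frac{1}{9662} = \frac{12809}{4831}$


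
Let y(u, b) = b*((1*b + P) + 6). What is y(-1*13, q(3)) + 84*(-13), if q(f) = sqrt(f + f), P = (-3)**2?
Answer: -1086 + 15*sqrt(6) ≈ -1049.3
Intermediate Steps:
P = 9
q(f) = sqrt(2)*sqrt(f) (q(f) = sqrt(2*f) = sqrt(2)*sqrt(f))
y(u, b) = b*(15 + b) (y(u, b) = b*((1*b + 9) + 6) = b*((b + 9) + 6) = b*((9 + b) + 6) = b*(15 + b))
y(-1*13, q(3)) + 84*(-13) = (sqrt(2)*sqrt(3))*(15 + sqrt(2)*sqrt(3)) + 84*(-13) = sqrt(6)*(15 + sqrt(6)) - 1092 = -1092 + sqrt(6)*(15 + sqrt(6))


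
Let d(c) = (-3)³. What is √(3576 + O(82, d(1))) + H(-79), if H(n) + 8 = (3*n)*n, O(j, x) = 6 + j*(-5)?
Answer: 18715 + 2*√793 ≈ 18771.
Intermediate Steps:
d(c) = -27
O(j, x) = 6 - 5*j
H(n) = -8 + 3*n² (H(n) = -8 + (3*n)*n = -8 + 3*n²)
√(3576 + O(82, d(1))) + H(-79) = √(3576 + (6 - 5*82)) + (-8 + 3*(-79)²) = √(3576 + (6 - 410)) + (-8 + 3*6241) = √(3576 - 404) + (-8 + 18723) = √3172 + 18715 = 2*√793 + 18715 = 18715 + 2*√793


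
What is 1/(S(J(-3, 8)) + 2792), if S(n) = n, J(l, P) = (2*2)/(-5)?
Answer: 5/13956 ≈ 0.00035827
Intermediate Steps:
J(l, P) = -⅘ (J(l, P) = 4*(-⅕) = -⅘)
1/(S(J(-3, 8)) + 2792) = 1/(-⅘ + 2792) = 1/(13956/5) = 5/13956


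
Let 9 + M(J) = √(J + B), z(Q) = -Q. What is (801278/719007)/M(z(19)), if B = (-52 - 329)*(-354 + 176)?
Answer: 1201917/8114952671 + 400639*√67799/24344858013 ≈ 0.0044332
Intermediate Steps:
B = 67818 (B = -381*(-178) = 67818)
M(J) = -9 + √(67818 + J) (M(J) = -9 + √(J + 67818) = -9 + √(67818 + J))
(801278/719007)/M(z(19)) = (801278/719007)/(-9 + √(67818 - 1*19)) = (801278*(1/719007))/(-9 + √(67818 - 19)) = 801278/(719007*(-9 + √67799))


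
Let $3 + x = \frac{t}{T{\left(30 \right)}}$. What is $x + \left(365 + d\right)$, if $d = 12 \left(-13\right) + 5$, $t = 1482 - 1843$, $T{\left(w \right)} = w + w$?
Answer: $\frac{12299}{60} \approx 204.98$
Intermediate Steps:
$T{\left(w \right)} = 2 w$
$t = -361$ ($t = 1482 - 1843 = -361$)
$d = -151$ ($d = -156 + 5 = -151$)
$x = - \frac{541}{60}$ ($x = -3 - \frac{361}{2 \cdot 30} = -3 - \frac{361}{60} = - \frac{541}{60} \approx -9.0167$)
$x + \left(365 + d\right) = - \frac{541}{60} + \left(365 - 151\right) = - \frac{541}{60} + 214 = \frac{12299}{60}$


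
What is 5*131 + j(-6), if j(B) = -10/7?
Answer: 4575/7 ≈ 653.57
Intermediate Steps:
j(B) = -10/7 (j(B) = -10*1/7 = -10/7)
5*131 + j(-6) = 5*131 - 10/7 = 655 - 10/7 = 4575/7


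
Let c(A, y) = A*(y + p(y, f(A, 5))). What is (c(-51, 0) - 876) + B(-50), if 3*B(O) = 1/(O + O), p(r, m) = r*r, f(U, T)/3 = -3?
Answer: -262801/300 ≈ -876.00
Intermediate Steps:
f(U, T) = -9 (f(U, T) = 3*(-3) = -9)
p(r, m) = r**2
c(A, y) = A*(y + y**2)
B(O) = 1/(6*O) (B(O) = 1/(3*(O + O)) = 1/(3*((2*O))) = (1/(2*O))/3 = 1/(6*O))
(c(-51, 0) - 876) + B(-50) = (-51*0*(1 + 0) - 876) + (1/6)/(-50) = (-51*0*1 - 876) + (1/6)*(-1/50) = (0 - 876) - 1/300 = -876 - 1/300 = -262801/300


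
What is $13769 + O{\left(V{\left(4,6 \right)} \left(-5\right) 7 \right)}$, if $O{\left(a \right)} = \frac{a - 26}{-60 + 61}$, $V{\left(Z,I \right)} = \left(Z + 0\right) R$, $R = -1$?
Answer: $13883$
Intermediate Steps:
$V{\left(Z,I \right)} = - Z$ ($V{\left(Z,I \right)} = \left(Z + 0\right) \left(-1\right) = Z \left(-1\right) = - Z$)
$O{\left(a \right)} = -26 + a$ ($O{\left(a \right)} = \frac{-26 + a}{1} = \left(-26 + a\right) 1 = -26 + a$)
$13769 + O{\left(V{\left(4,6 \right)} \left(-5\right) 7 \right)} = 13769 - \left(26 - \left(-1\right) 4 \left(-5\right) 7\right) = 13769 - \left(26 - \left(-4\right) \left(-5\right) 7\right) = 13769 + \left(-26 + 20 \cdot 7\right) = 13769 + \left(-26 + 140\right) = 13769 + 114 = 13883$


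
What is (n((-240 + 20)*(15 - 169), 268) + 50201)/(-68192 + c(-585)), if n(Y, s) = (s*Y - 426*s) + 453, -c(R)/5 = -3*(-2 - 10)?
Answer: -4508163/34186 ≈ -131.87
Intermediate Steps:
c(R) = -180 (c(R) = -(-15)*(-2 - 10) = -(-15)*(-12) = -5*36 = -180)
n(Y, s) = 453 - 426*s + Y*s (n(Y, s) = (Y*s - 426*s) + 453 = (-426*s + Y*s) + 453 = 453 - 426*s + Y*s)
(n((-240 + 20)*(15 - 169), 268) + 50201)/(-68192 + c(-585)) = ((453 - 426*268 + ((-240 + 20)*(15 - 169))*268) + 50201)/(-68192 - 180) = ((453 - 114168 - 220*(-154)*268) + 50201)/(-68372) = ((453 - 114168 + 33880*268) + 50201)*(-1/68372) = ((453 - 114168 + 9079840) + 50201)*(-1/68372) = (8966125 + 50201)*(-1/68372) = 9016326*(-1/68372) = -4508163/34186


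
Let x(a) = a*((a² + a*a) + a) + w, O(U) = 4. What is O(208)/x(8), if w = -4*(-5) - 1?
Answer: 4/1107 ≈ 0.0036134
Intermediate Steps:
w = 19 (w = 20 - 1 = 19)
x(a) = 19 + a*(a + 2*a²) (x(a) = a*((a² + a*a) + a) + 19 = a*((a² + a²) + a) + 19 = a*(2*a² + a) + 19 = a*(a + 2*a²) + 19 = 19 + a*(a + 2*a²))
O(208)/x(8) = 4/(19 + 8² + 2*8³) = 4/(19 + 64 + 2*512) = 4/(19 + 64 + 1024) = 4/1107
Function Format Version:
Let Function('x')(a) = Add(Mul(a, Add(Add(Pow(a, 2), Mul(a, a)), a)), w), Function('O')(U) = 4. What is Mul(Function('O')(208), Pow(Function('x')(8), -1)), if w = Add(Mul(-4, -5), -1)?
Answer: Rational(4, 1107) ≈ 0.0036134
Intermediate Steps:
w = 19 (w = Add(20, -1) = 19)
Function('x')(a) = Add(19, Mul(a, Add(a, Mul(2, Pow(a, 2))))) (Function('x')(a) = Add(Mul(a, Add(Add(Pow(a, 2), Mul(a, a)), a)), 19) = Add(Mul(a, Add(Add(Pow(a, 2), Pow(a, 2)), a)), 19) = Add(Mul(a, Add(Mul(2, Pow(a, 2)), a)), 19) = Add(Mul(a, Add(a, Mul(2, Pow(a, 2)))), 19) = Add(19, Mul(a, Add(a, Mul(2, Pow(a, 2))))))
Mul(Function('O')(208), Pow(Function('x')(8), -1)) = Mul(4, Pow(Add(19, Pow(8, 2), Mul(2, Pow(8, 3))), -1)) = Mul(4, Pow(Add(19, 64, Mul(2, 512)), -1)) = Mul(4, Pow(Add(19, 64, 1024), -1)) = Mul(4, Pow(1107, -1)) = Mul(4, Rational(1, 1107)) = Rational(4, 1107)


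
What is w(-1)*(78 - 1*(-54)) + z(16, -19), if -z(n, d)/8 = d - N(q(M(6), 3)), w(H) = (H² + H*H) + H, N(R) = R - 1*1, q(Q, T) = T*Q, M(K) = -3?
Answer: 204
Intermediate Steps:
q(Q, T) = Q*T
N(R) = -1 + R (N(R) = R - 1 = -1 + R)
w(H) = H + 2*H² (w(H) = (H² + H²) + H = 2*H² + H = H + 2*H²)
z(n, d) = -80 - 8*d (z(n, d) = -8*(d - (-1 - 3*3)) = -8*(d - (-1 - 9)) = -8*(d - 1*(-10)) = -8*(d + 10) = -8*(10 + d) = -80 - 8*d)
w(-1)*(78 - 1*(-54)) + z(16, -19) = (-(1 + 2*(-1)))*(78 - 1*(-54)) + (-80 - 8*(-19)) = (-(1 - 2))*(78 + 54) + (-80 + 152) = -1*(-1)*132 + 72 = 1*132 + 72 = 132 + 72 = 204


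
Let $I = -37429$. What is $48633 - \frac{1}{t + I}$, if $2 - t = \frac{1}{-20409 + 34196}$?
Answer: $\frac{25094922243437}{516006050} \approx 48633.0$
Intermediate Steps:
$t = \frac{27573}{13787}$ ($t = 2 - \frac{1}{-20409 + 34196} = 2 - \frac{1}{13787} = \frac{27573}{13787} \approx 1.9999$)
$48633 - \frac{1}{t + I} = 48633 - \frac{1}{\frac{27573}{13787} - 37429} = 48633 - \frac{1}{- \frac{516006050}{13787}} = 48633 - - \frac{13787}{516006050} = 48633 + \frac{13787}{516006050} = \frac{25094922243437}{516006050}$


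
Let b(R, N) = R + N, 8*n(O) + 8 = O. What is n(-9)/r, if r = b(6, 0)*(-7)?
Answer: 17/336 ≈ 0.050595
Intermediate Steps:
n(O) = -1 + O/8
b(R, N) = N + R
r = -42 (r = (0 + 6)*(-7) = 6*(-7) = -42)
n(-9)/r = (-1 + (⅛)*(-9))/(-42) = (-1 - 9/8)*(-1/42) = -17/8*(-1/42) = 17/336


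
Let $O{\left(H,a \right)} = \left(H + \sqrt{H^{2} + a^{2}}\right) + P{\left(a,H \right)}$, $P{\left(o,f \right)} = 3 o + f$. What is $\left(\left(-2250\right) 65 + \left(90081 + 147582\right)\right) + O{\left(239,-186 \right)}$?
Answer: $91333 + \sqrt{91717} \approx 91636.0$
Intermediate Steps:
$P{\left(o,f \right)} = f + 3 o$
$O{\left(H,a \right)} = \sqrt{H^{2} + a^{2}} + 2 H + 3 a$ ($O{\left(H,a \right)} = \left(H + \sqrt{H^{2} + a^{2}}\right) + \left(H + 3 a\right) = \sqrt{H^{2} + a^{2}} + 2 H + 3 a$)
$\left(\left(-2250\right) 65 + \left(90081 + 147582\right)\right) + O{\left(239,-186 \right)} = \left(\left(-2250\right) 65 + \left(90081 + 147582\right)\right) + \left(\sqrt{239^{2} + \left(-186\right)^{2}} + 2 \cdot 239 + 3 \left(-186\right)\right) = \left(-146250 + 237663\right) + \left(\sqrt{57121 + 34596} + 478 - 558\right) = 91413 + \left(\sqrt{91717} + 478 - 558\right) = 91413 - \left(80 - \sqrt{91717}\right) = 91333 + \sqrt{91717}$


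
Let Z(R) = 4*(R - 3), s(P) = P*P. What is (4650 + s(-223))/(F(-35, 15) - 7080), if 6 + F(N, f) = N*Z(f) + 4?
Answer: -4183/674 ≈ -6.2062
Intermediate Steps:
s(P) = P²
Z(R) = -12 + 4*R (Z(R) = 4*(-3 + R) = -12 + 4*R)
F(N, f) = -2 + N*(-12 + 4*f) (F(N, f) = -6 + (N*(-12 + 4*f) + 4) = -6 + (4 + N*(-12 + 4*f)) = -2 + N*(-12 + 4*f))
(4650 + s(-223))/(F(-35, 15) - 7080) = (4650 + (-223)²)/((-2 + 4*(-35)*(-3 + 15)) - 7080) = (4650 + 49729)/((-2 + 4*(-35)*12) - 7080) = 54379/((-2 - 1680) - 7080) = 54379/(-1682 - 7080) = 54379/(-8762) = 54379*(-1/8762) = -4183/674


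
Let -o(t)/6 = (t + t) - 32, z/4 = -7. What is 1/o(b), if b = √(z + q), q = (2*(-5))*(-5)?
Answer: 2/351 + √22/2808 ≈ 0.0073684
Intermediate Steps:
z = -28 (z = 4*(-7) = -28)
q = 50 (q = -10*(-5) = 50)
b = √22 (b = √(-28 + 50) = √22 ≈ 4.6904)
o(t) = 192 - 12*t (o(t) = -6*((t + t) - 32) = -6*(2*t - 32) = -6*(-32 + 2*t) = 192 - 12*t)
1/o(b) = 1/(192 - 12*√22)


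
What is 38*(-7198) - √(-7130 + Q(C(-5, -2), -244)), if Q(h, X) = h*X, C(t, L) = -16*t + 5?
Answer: -273524 - I*√27870 ≈ -2.7352e+5 - 166.94*I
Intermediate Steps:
C(t, L) = 5 - 16*t
Q(h, X) = X*h
38*(-7198) - √(-7130 + Q(C(-5, -2), -244)) = 38*(-7198) - √(-7130 - 244*(5 - 16*(-5))) = -273524 - √(-7130 - 244*(5 + 80)) = -273524 - √(-7130 - 244*85) = -273524 - √(-7130 - 20740) = -273524 - √(-27870) = -273524 - I*√27870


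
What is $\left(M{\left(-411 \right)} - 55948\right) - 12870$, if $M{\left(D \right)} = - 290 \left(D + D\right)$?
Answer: $169562$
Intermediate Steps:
$M{\left(D \right)} = - 580 D$ ($M{\left(D \right)} = - 290 \cdot 2 D = - 580 D$)
$\left(M{\left(-411 \right)} - 55948\right) - 12870 = \left(\left(-580\right) \left(-411\right) - 55948\right) - 12870 = \left(238380 - 55948\right) - 12870 = 182432 - 12870 = 169562$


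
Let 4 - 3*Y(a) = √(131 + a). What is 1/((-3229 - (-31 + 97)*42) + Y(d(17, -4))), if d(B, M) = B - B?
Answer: -53997/323963870 + 3*√131/323963870 ≈ -0.00016657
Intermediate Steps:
d(B, M) = 0
Y(a) = 4/3 - √(131 + a)/3
1/((-3229 - (-31 + 97)*42) + Y(d(17, -4))) = 1/((-3229 - (-31 + 97)*42) + (4/3 - √(131 + 0)/3)) = 1/((-3229 - 66*42) + (4/3 - √131/3)) = 1/((-3229 - 1*2772) + (4/3 - √131/3)) = 1/((-3229 - 2772) + (4/3 - √131/3)) = 1/(-6001 + (4/3 - √131/3)) = 1/(-17999/3 - √131/3)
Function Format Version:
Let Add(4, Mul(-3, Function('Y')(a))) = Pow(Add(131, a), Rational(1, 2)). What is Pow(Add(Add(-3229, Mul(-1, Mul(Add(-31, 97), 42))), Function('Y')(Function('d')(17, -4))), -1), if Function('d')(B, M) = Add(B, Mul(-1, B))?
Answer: Add(Rational(-53997, 323963870), Mul(Rational(3, 323963870), Pow(131, Rational(1, 2)))) ≈ -0.00016657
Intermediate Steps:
Function('d')(B, M) = 0
Function('Y')(a) = Add(Rational(4, 3), Mul(Rational(-1, 3), Pow(Add(131, a), Rational(1, 2))))
Pow(Add(Add(-3229, Mul(-1, Mul(Add(-31, 97), 42))), Function('Y')(Function('d')(17, -4))), -1) = Pow(Add(Add(-3229, Mul(-1, Mul(Add(-31, 97), 42))), Add(Rational(4, 3), Mul(Rational(-1, 3), Pow(Add(131, 0), Rational(1, 2))))), -1) = Pow(Add(Add(-3229, Mul(-1, Mul(66, 42))), Add(Rational(4, 3), Mul(Rational(-1, 3), Pow(131, Rational(1, 2))))), -1) = Pow(Add(Add(-3229, Mul(-1, 2772)), Add(Rational(4, 3), Mul(Rational(-1, 3), Pow(131, Rational(1, 2))))), -1) = Pow(Add(Add(-3229, -2772), Add(Rational(4, 3), Mul(Rational(-1, 3), Pow(131, Rational(1, 2))))), -1) = Pow(Add(-6001, Add(Rational(4, 3), Mul(Rational(-1, 3), Pow(131, Rational(1, 2))))), -1) = Pow(Add(Rational(-17999, 3), Mul(Rational(-1, 3), Pow(131, Rational(1, 2)))), -1)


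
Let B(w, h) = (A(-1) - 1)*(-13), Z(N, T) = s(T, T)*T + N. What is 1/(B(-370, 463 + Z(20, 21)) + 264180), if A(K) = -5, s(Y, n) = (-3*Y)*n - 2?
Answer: 1/264258 ≈ 3.7842e-6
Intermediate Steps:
s(Y, n) = -2 - 3*Y*n (s(Y, n) = -3*Y*n - 2 = -2 - 3*Y*n)
Z(N, T) = N + T*(-2 - 3*T²) (Z(N, T) = (-2 - 3*T*T)*T + N = (-2 - 3*T²)*T + N = T*(-2 - 3*T²) + N = N + T*(-2 - 3*T²))
B(w, h) = 78 (B(w, h) = (-5 - 1)*(-13) = -6*(-13) = 78)
1/(B(-370, 463 + Z(20, 21)) + 264180) = 1/(78 + 264180) = 1/264258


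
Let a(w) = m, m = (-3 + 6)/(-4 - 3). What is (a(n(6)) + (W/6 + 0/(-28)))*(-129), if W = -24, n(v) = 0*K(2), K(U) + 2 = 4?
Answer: 3999/7 ≈ 571.29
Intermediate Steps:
K(U) = 2 (K(U) = -2 + 4 = 2)
n(v) = 0 (n(v) = 0*2 = 0)
m = -3/7 (m = 3/(-7) = 3*(-⅐) = -3/7 ≈ -0.42857)
a(w) = -3/7
(a(n(6)) + (W/6 + 0/(-28)))*(-129) = (-3/7 + (-24/6 + 0/(-28)))*(-129) = (-3/7 + (-24*⅙ + 0*(-1/28)))*(-129) = (-3/7 + (-4 + 0))*(-129) = (-3/7 - 4)*(-129) = -31/7*(-129) = 3999/7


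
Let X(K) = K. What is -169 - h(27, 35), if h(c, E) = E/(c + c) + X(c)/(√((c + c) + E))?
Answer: -9161/54 - 27*√89/89 ≈ -172.51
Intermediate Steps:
h(c, E) = c/√(E + 2*c) + E/(2*c) (h(c, E) = E/(c + c) + c/(√((c + c) + E)) = E/((2*c)) + c/(√(2*c + E)) = E*(1/(2*c)) + c/(√(E + 2*c)) = E/(2*c) + c/√(E + 2*c) = c/√(E + 2*c) + E/(2*c))
-169 - h(27, 35) = -169 - (27/√(35 + 2*27) + (½)*35/27) = -169 - (27/√(35 + 54) + (½)*35*(1/27)) = -169 - (27/√89 + 35/54) = -169 - (27*(√89/89) + 35/54) = -169 - (27*√89/89 + 35/54) = -169 - (35/54 + 27*√89/89) = -169 + (-35/54 - 27*√89/89) = -9161/54 - 27*√89/89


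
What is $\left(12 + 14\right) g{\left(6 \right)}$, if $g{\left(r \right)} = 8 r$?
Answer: $1248$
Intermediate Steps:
$\left(12 + 14\right) g{\left(6 \right)} = \left(12 + 14\right) 8 \cdot 6 = 26 \cdot 48 = 1248$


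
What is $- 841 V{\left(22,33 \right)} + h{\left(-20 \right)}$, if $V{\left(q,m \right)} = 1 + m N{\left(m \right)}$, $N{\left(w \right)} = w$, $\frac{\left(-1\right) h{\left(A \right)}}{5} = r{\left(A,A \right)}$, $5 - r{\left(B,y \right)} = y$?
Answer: $-916815$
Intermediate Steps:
$r{\left(B,y \right)} = 5 - y$
$h{\left(A \right)} = -25 + 5 A$ ($h{\left(A \right)} = - 5 \left(5 - A\right) = -25 + 5 A$)
$V{\left(q,m \right)} = 1 + m^{2}$ ($V{\left(q,m \right)} = 1 + m m = 1 + m^{2}$)
$- 841 V{\left(22,33 \right)} + h{\left(-20 \right)} = - 841 \left(1 + 33^{2}\right) + \left(-25 + 5 \left(-20\right)\right) = - 841 \left(1 + 1089\right) - 125 = \left(-841\right) 1090 - 125 = -916690 - 125 = -916815$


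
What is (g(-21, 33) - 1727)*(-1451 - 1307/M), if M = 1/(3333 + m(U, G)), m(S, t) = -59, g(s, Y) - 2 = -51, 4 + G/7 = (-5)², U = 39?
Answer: 7602290544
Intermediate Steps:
G = 147 (G = -28 + 7*(-5)² = -28 + 7*25 = -28 + 175 = 147)
g(s, Y) = -49 (g(s, Y) = 2 - 51 = -49)
M = 1/3274 (M = 1/(3333 - 59) = 1/3274 ≈ 0.00030544)
(g(-21, 33) - 1727)*(-1451 - 1307/M) = (-49 - 1727)*(-1451 - 1307/1/3274) = -1776*(-1451 - 1307*3274) = -1776*(-1451 - 4279118) = -1776*(-4280569) = 7602290544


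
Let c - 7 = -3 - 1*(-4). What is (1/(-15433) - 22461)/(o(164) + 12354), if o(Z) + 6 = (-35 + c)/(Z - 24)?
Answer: -48529685960/26678919069 ≈ -1.8190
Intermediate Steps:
c = 8 (c = 7 + (-3 - 1*(-4)) = 7 + (-3 + 4) = 7 + 1 = 8)
o(Z) = -6 - 27/(-24 + Z) (o(Z) = -6 + (-35 + 8)/(Z - 24) = -6 - 27/(-24 + Z))
(1/(-15433) - 22461)/(o(164) + 12354) = (1/(-15433) - 22461)/(3*(39 - 2*164)/(-24 + 164) + 12354) = (-1/15433 - 22461)/(3*(39 - 328)/140 + 12354) = -346640614/(15433*(3*(1/140)*(-289) + 12354)) = -346640614/(15433*(-867/140 + 12354)) = -346640614/(15433*1728693/140) = -346640614/15433*140/1728693 = -48529685960/26678919069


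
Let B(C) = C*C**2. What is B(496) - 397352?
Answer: 121626584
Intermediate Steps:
B(C) = C**3
B(496) - 397352 = 496**3 - 397352 = 122023936 - 397352 = 121626584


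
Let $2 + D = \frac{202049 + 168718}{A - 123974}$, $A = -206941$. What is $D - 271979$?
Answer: $- \frac{30000987794}{110305} \approx -2.7198 \cdot 10^{5}$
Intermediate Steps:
$D = - \frac{344199}{110305}$ ($D = -2 + \frac{202049 + 168718}{-206941 - 123974} = -2 + \frac{370767}{-330915} = -2 + 370767 \left(- \frac{1}{330915}\right) = -2 - \frac{123589}{110305} = - \frac{344199}{110305} \approx -3.1204$)
$D - 271979 = - \frac{344199}{110305} - 271979 = - \frac{30000987794}{110305}$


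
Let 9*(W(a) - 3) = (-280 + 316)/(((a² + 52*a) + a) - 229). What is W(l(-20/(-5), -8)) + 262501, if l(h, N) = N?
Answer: 154614852/589 ≈ 2.6250e+5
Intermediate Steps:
W(a) = 3 + 4/(-229 + a² + 53*a) (W(a) = 3 + ((-280 + 316)/(((a² + 52*a) + a) - 229))/9 = 3 + (36/((a² + 53*a) - 229))/9 = 3 + (36/(-229 + a² + 53*a))/9 = 3 + 4/(-229 + a² + 53*a))
W(l(-20/(-5), -8)) + 262501 = (-683 + 3*(-8)² + 159*(-8))/(-229 + (-8)² + 53*(-8)) + 262501 = (-683 + 3*64 - 1272)/(-229 + 64 - 424) + 262501 = (-683 + 192 - 1272)/(-589) + 262501 = -1/589*(-1763) + 262501 = 1763/589 + 262501 = 154614852/589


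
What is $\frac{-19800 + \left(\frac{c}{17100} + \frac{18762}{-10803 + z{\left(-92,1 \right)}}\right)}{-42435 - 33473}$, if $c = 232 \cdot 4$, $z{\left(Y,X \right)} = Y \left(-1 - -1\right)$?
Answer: $\frac{152416272709}{584274313350} \approx 0.26086$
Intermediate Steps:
$z{\left(Y,X \right)} = 0$ ($z{\left(Y,X \right)} = Y \left(-1 + 1\right) = Y 0 = 0$)
$c = 928$
$\frac{-19800 + \left(\frac{c}{17100} + \frac{18762}{-10803 + z{\left(-92,1 \right)}}\right)}{-42435 - 33473} = \frac{-19800 + \left(\frac{928}{17100} + \frac{18762}{-10803 + 0}\right)}{-42435 - 33473} = \frac{-19800 + \left(928 \cdot \frac{1}{17100} + \frac{18762}{-10803}\right)}{-75908} = \left(-19800 + \left(\frac{232}{4275} + 18762 \left(- \frac{1}{10803}\right)\right)\right) \left(- \frac{1}{75908}\right) = \left(-19800 + \left(\frac{232}{4275} - \frac{6254}{3601}\right)\right) \left(- \frac{1}{75908}\right) = \left(-19800 - \frac{25900418}{15394275}\right) \left(- \frac{1}{75908}\right) = \left(- \frac{304832545418}{15394275}\right) \left(- \frac{1}{75908}\right) = \frac{152416272709}{584274313350}$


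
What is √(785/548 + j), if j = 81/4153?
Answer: √1880127641773/1137922 ≈ 1.2050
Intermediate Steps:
j = 81/4153 (j = 81*(1/4153) = 81/4153 ≈ 0.019504)
√(785/548 + j) = √(785/548 + 81/4153) = √(3304493/2275844) = √1880127641773/1137922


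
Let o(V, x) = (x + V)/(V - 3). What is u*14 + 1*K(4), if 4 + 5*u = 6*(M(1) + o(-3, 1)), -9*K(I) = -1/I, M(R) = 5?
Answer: 14117/180 ≈ 78.428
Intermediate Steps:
o(V, x) = (V + x)/(-3 + V)
K(I) = 1/(9*I) (K(I) = -(-1)/(9*I) = 1/(9*I))
u = 28/5 (u = -4/5 + (6*(5 + (-3 + 1)/(-3 - 3)))/5 = -4/5 + (6*(5 - 2/(-6)))/5 = -4/5 + (6*(5 - 1/6*(-2)))/5 = -4/5 + (6*(5 + 1/3))/5 = -4/5 + (6*(16/3))/5 = -4/5 + (1/5)*32 = -4/5 + 32/5 = 28/5 ≈ 5.6000)
u*14 + 1*K(4) = (28/5)*14 + 1*((1/9)/4) = 392/5 + 1*((1/9)*(1/4)) = 392/5 + 1*(1/36) = 392/5 + 1/36 = 14117/180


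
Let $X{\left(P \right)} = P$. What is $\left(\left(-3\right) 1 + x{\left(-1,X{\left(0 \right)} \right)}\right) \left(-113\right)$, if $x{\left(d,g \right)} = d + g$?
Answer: $452$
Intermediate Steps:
$\left(\left(-3\right) 1 + x{\left(-1,X{\left(0 \right)} \right)}\right) \left(-113\right) = \left(\left(-3\right) 1 + \left(-1 + 0\right)\right) \left(-113\right) = \left(-3 - 1\right) \left(-113\right) = \left(-4\right) \left(-113\right) = 452$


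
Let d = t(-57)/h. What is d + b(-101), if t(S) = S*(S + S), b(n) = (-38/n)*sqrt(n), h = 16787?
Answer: 6498/16787 + 38*I*sqrt(101)/101 ≈ 0.38709 + 3.7811*I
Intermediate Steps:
b(n) = -38/sqrt(n)
t(S) = 2*S**2 (t(S) = S*(2*S) = 2*S**2)
d = 6498/16787 (d = (2*(-57)**2)/16787 = (2*3249)*(1/16787) = 6498*(1/16787) = 6498/16787 ≈ 0.38709)
d + b(-101) = 6498/16787 - (-38)*I*sqrt(101)/101 = 6498/16787 + 38*I*sqrt(101)/101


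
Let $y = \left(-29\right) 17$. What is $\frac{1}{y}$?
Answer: $- \frac{1}{493} \approx -0.0020284$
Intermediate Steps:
$y = -493$
$\frac{1}{y} = \frac{1}{-493} = - \frac{1}{493}$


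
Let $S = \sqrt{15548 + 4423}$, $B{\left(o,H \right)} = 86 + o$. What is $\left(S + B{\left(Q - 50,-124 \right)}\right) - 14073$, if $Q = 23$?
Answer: $-14014 + 3 \sqrt{2219} \approx -13873.0$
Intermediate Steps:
$S = 3 \sqrt{2219}$ ($S = \sqrt{19971} = 3 \sqrt{2219} \approx 141.32$)
$\left(S + B{\left(Q - 50,-124 \right)}\right) - 14073 = \left(3 \sqrt{2219} + \left(86 + \left(23 - 50\right)\right)\right) - 14073 = \left(3 \sqrt{2219} + \left(86 - 27\right)\right) - 14073 = \left(3 \sqrt{2219} + 59\right) - 14073 = \left(59 + 3 \sqrt{2219}\right) - 14073 = -14014 + 3 \sqrt{2219}$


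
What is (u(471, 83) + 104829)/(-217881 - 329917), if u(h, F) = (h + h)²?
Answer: -992193/547798 ≈ -1.8112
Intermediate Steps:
u(h, F) = 4*h² (u(h, F) = (2*h)² = 4*h²)
(u(471, 83) + 104829)/(-217881 - 329917) = (4*471² + 104829)/(-217881 - 329917) = (4*221841 + 104829)/(-547798) = (887364 + 104829)*(-1/547798) = 992193*(-1/547798) = -992193/547798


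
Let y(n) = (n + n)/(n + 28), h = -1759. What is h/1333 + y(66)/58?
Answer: -2353528/1816879 ≈ -1.2954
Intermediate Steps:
y(n) = 2*n/(28 + n) (y(n) = (2*n)/(28 + n) = 2*n/(28 + n))
h/1333 + y(66)/58 = -1759/1333 + (2*66/(28 + 66))/58 = -1759*1/1333 + (2*66/94)*(1/58) = -1759/1333 + (2*66*(1/94))*(1/58) = -1759/1333 + (66/47)*(1/58) = -1759/1333 + 33/1363 = -2353528/1816879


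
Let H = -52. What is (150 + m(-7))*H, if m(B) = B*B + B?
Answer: -9984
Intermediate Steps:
m(B) = B + B² (m(B) = B² + B = B + B²)
(150 + m(-7))*H = (150 - 7*(1 - 7))*(-52) = (150 - 7*(-6))*(-52) = (150 + 42)*(-52) = 192*(-52) = -9984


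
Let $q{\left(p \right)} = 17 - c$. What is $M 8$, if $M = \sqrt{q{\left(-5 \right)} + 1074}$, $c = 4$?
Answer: $8 \sqrt{1087} \approx 263.76$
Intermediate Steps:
$q{\left(p \right)} = 13$ ($q{\left(p \right)} = 17 - 4 = 13$)
$M = \sqrt{1087}$ ($M = \sqrt{13 + 1074} = \sqrt{1087} \approx 32.97$)
$M 8 = \sqrt{1087} \cdot 8 = 8 \sqrt{1087}$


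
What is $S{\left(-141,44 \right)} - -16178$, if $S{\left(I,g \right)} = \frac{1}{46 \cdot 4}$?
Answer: $\frac{2976753}{184} \approx 16178.0$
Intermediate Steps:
$S{\left(I,g \right)} = \frac{1}{184}$
$S{\left(-141,44 \right)} - -16178 = \frac{1}{184} - -16178 = \frac{1}{184} + 16178 = \frac{2976753}{184}$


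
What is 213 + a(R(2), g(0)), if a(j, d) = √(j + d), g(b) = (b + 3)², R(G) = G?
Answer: 213 + √11 ≈ 216.32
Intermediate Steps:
g(b) = (3 + b)²
a(j, d) = √(d + j)
213 + a(R(2), g(0)) = 213 + √((3 + 0)² + 2) = 213 + √(3² + 2) = 213 + √(9 + 2) = 213 + √11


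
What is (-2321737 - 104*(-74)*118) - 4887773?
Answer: -6301382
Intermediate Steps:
(-2321737 - 104*(-74)*118) - 4887773 = (-2321737 + 7696*118) - 4887773 = (-2321737 + 908128) - 4887773 = -1413609 - 4887773 = -6301382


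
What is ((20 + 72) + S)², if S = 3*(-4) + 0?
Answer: 6400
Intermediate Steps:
S = -12 (S = -12 + 0 = -12)
((20 + 72) + S)² = ((20 + 72) - 12)² = (92 - 12)² = 80² = 6400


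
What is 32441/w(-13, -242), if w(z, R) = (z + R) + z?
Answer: -32441/268 ≈ -121.05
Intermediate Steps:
w(z, R) = R + 2*z (w(z, R) = (R + z) + z = R + 2*z)
32441/w(-13, -242) = 32441/(-242 + 2*(-13)) = 32441/(-242 - 26) = 32441/(-268) = 32441*(-1/268) = -32441/268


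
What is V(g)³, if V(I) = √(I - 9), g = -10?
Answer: -19*I*√19 ≈ -82.819*I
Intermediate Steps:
V(I) = √(-9 + I)
V(g)³ = (√(-9 - 10))³ = (√(-19))³ = (I*√19)³ = -19*I*√19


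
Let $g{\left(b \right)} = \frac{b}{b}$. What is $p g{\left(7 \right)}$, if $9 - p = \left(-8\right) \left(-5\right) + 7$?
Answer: $-38$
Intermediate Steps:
$g{\left(b \right)} = 1$
$p = -38$ ($p = 9 - \left(\left(-8\right) \left(-5\right) + 7\right) = 9 - \left(40 + 7\right) = 9 - 47 = -38$)
$p g{\left(7 \right)} = \left(-38\right) 1 = -38$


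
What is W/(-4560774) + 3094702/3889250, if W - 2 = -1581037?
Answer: 10131638396549/8868995139750 ≈ 1.1424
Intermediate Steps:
W = -1581035 (W = 2 - 1581037 = -1581035)
W/(-4560774) + 3094702/3889250 = -1581035/(-4560774) + 3094702/3889250 = -1581035*(-1/4560774) + 3094702*(1/3889250) = 1581035/4560774 + 1547351/1944625 = 10131638396549/8868995139750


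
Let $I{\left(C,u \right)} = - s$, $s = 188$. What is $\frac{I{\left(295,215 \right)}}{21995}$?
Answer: $- \frac{188}{21995} \approx -0.0085474$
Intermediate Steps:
$I{\left(C,u \right)} = -188$ ($I{\left(C,u \right)} = \left(-1\right) 188 = -188$)
$\frac{I{\left(295,215 \right)}}{21995} = - \frac{188}{21995}$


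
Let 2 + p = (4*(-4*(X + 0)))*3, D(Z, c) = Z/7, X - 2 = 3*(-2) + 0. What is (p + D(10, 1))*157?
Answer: 210380/7 ≈ 30054.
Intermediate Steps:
X = -4 (X = 2 + (3*(-2) + 0) = 2 + (-6 + 0) = 2 - 6 = -4)
D(Z, c) = Z/7 (D(Z, c) = Z*(1/7) = Z/7)
p = 190 (p = -2 + (4*(-4*(-4 + 0)))*3 = -2 + (4*(-4*(-4)))*3 = -2 + (4*16)*3 = -2 + 64*3 = -2 + 192 = 190)
(p + D(10, 1))*157 = (190 + (1/7)*10)*157 = (190 + 10/7)*157 = (1340/7)*157 = 210380/7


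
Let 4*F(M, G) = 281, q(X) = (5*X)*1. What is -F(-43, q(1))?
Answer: -281/4 ≈ -70.250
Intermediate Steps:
q(X) = 5*X
F(M, G) = 281/4 (F(M, G) = (1/4)*281 = 281/4)
-F(-43, q(1)) = -1*281/4 = -281/4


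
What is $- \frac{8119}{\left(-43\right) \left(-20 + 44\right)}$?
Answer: $\frac{8119}{1032} \approx 7.8672$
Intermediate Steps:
$- \frac{8119}{\left(-43\right) \left(-20 + 44\right)} = - \frac{8119}{\left(-43\right) 24} = - \frac{8119}{-1032} = \left(-8119\right) \left(- \frac{1}{1032}\right) = \frac{8119}{1032}$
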